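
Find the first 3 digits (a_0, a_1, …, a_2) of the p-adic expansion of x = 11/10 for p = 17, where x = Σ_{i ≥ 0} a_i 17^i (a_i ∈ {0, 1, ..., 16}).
(a_0, …, a_2) = (13, 1, 5)

v_17(11/10) = 0 (numerator and denominator both coprime to 17), so x ∈ ℤ_17^×. Compute digits iteratively via a_i = x_i mod 17, x_{i+1} = (x_i − a_i)/17, with x_0 = x:
  x_0 = 11/10;  a_0 = 13;  x_1 = (x_0 − 13)/17 = -7/10
  x_1 = -7/10;  a_1 = 1;  x_2 = (x_1 − 1)/17 = -1/10
  x_2 = -1/10;  a_2 = 5;  x_3 = (x_2 − 5)/17 = -3/10
Digits: (13, 1, 5).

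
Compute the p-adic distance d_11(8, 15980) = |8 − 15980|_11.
d_11(8, 15980) = 1/1331

Step 1 — x − y = 8 − 15980 = -15972. Step 2 — v_11(-15972) = 3 (factor: -15972 = −(11^3 · 12); the sign does not affect v_p). Step 3 — |x − y|_11 = 11^{-3} = 1/1331.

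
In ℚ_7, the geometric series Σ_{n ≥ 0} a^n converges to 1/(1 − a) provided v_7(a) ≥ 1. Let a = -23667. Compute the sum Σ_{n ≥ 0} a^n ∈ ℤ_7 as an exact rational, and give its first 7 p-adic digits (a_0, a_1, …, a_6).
Σ a^n = 1/(1 − a) = 1/23668;  first 7 digits = (1, 0, 0, 1, 4, 5, 0)

v_7(a) = 3 ≥ 1, so the series converges in ℤ_7 to 1/(1 − a) = 1/(1 − (-23667)) = 1/23668. Expand this rational in ℤ_7: compute digits iteratively via d_i = x_i mod 7, x_{i+1} = (x_i − d_i)/7. The first 7 digits are (1, 0, 0, 1, 4, 5, 0).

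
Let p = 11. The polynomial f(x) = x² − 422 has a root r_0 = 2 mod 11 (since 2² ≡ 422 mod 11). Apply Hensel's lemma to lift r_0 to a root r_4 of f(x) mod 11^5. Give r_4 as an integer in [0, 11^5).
r_4 = 30901 (mod 161051)

Hensel's recurrence: r_{i+1} = r_i − f(r_i)·(f′(r_i))^{-1} mod 11^{i+2}, with f′(x) = 2x. Iterate:
  r_0 = 2 (mod 11)
  r_1 = 46 (mod 121)
  r_2 = 288 (mod 1331)
  r_3 = 1619 (mod 14641)
  r_4 = 30901 (mod 161051)
Final: r_4 = 30901, and one checks f(r_4) ≡ 0 mod 11^5.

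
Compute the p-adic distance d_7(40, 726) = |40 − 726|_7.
d_7(40, 726) = 1/343

Step 1 — x − y = 40 − 726 = -686. Step 2 — v_7(-686) = 3 (factor: -686 = −(7^3 · 2); the sign does not affect v_p). Step 3 — |x − y|_7 = 7^{-3} = 1/343.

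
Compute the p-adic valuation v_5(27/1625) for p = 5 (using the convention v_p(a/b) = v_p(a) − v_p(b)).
v_5(27/1625) = -3

Factor powers of 5 from the numerator and denominator of the reduced fraction: 27 = 5^0 · 27 and 1625 = 5^3 · 13. Apply v_p(a/b) = v_p(a) − v_p(b): v_5(27/1625) = 0 − 3 = -3.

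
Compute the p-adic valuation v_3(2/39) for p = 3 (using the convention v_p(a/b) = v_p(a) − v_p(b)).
v_3(2/39) = -1

Factor powers of 3 from the numerator and denominator of the reduced fraction: 2 = 3^0 · 2 and 39 = 3^1 · 13. Apply v_p(a/b) = v_p(a) − v_p(b): v_3(2/39) = 0 − 1 = -1.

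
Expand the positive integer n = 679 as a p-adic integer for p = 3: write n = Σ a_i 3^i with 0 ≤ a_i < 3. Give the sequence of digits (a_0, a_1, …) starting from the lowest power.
(a_0, a_1, …) = (1, 1, 0, 1, 2, 2)

Repeated division by 3 gives the digits low-to-high: 679 = 1 + 1·3^1 + 1·3^3 + 2·3^4 + 2·3^5. Digit sequence: (1, 1, 0, 1, 2, 2).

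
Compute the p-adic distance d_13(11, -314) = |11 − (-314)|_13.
d_13(11, -314) = 1/13

Step 1 — x − y = 11 − (-314) = 325. Step 2 — v_13(325) = 1 (factor: 325 = (13^1 · 25); the sign does not affect v_p). Step 3 — |x − y|_13 = 13^{-1} = 1/13.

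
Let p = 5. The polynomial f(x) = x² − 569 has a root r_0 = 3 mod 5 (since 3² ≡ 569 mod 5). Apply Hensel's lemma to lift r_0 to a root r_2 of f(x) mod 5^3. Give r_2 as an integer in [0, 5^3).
r_2 = 38 (mod 125)

Hensel's recurrence: r_{i+1} = r_i − f(r_i)·(f′(r_i))^{-1} mod 5^{i+2}, with f′(x) = 2x. Iterate:
  r_0 = 3 (mod 5)
  r_1 = 13 (mod 25)
  r_2 = 38 (mod 125)
Final: r_2 = 38, and one checks f(r_2) ≡ 0 mod 5^3.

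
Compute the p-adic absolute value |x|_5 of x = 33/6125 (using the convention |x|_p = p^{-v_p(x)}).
|33/6125|_5 = 125

Step 1 — compute v_5(x) by factoring powers of 5 out of the numerator and denominator: v_5(33/6125) = -3. Step 2 — apply |x|_p = p^{-v_p(x)} = 5^{3} = 125.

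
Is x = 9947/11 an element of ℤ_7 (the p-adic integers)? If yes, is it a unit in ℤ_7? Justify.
x ∈ ℤ_7 but not a unit; v_7(x) = 3 > 0

ℤ_7 = {x ∈ ℚ_7 : v_7(x) ≥ 0} and ℤ_7^× = {x ∈ ℤ_7 : v_7(x) = 0}. Here v_7(9947/11) = v_7(num) − v_7(den) = 3; compare against these criteria.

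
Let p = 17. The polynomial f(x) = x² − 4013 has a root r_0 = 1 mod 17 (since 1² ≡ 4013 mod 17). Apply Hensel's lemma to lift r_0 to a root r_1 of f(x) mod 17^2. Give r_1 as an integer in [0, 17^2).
r_1 = 273 (mod 289)

Hensel's recurrence: r_{i+1} = r_i − f(r_i)·(f′(r_i))^{-1} mod 17^{i+2}, with f′(x) = 2x. Iterate:
  r_0 = 1 (mod 17)
  r_1 = 273 (mod 289)
Final: r_1 = 273, and one checks f(r_1) ≡ 0 mod 17^2.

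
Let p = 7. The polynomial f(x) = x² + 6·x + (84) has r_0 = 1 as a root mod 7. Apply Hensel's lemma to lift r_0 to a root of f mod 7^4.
r_3 = 1527 (mod 2401)

Hensel: r_{i+1} = r_i − f(r_i)·(f′(r_i))^{-1} mod 7^{i+2}, f′(x) = 2x + 6. Iterate:
  r_0 = 1 (mod 7)
  r_1 = 8 (mod 49)
  r_2 = 155 (mod 343)
  r_3 = 1527 (mod 2401)
Final: r = 1527 satisfies f(r) ≡ 0 mod 7^4.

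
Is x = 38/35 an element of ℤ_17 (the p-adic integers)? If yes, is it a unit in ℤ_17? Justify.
x ∈ ℤ_17^× (unit); v_17(x) = 0

ℤ_17 = {x ∈ ℚ_17 : v_17(x) ≥ 0} and ℤ_17^× = {x ∈ ℤ_17 : v_17(x) = 0}. Here v_17(38/35) = v_17(num) − v_17(den) = 0; compare against these criteria.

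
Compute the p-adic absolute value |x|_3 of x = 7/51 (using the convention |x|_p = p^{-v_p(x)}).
|7/51|_3 = 3

Step 1 — compute v_3(x) by factoring powers of 3 out of the numerator and denominator: v_3(7/51) = -1. Step 2 — apply |x|_p = p^{-v_p(x)} = 3^{1} = 3.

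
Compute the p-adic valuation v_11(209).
v_11(209) = 1

v_11(n) is the largest exponent k such that 11^k divides n. Factor out: 209 = 11^1 · 19. (Sign doesn't affect v_p.) So v_11(209) = 1.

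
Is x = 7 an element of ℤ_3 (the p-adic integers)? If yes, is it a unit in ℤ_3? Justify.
x ∈ ℤ_3^× (unit); v_3(x) = 0

ℤ_3 = {x ∈ ℚ_3 : v_3(x) ≥ 0} and ℤ_3^× = {x ∈ ℤ_3 : v_3(x) = 0}. Here v_3(7) = v_3(num) − v_3(den) = 0; compare against these criteria.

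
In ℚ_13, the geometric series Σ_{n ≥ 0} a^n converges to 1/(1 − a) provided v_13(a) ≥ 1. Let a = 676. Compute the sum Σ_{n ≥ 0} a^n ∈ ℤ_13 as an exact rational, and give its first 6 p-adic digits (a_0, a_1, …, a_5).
Σ a^n = 1/(1 − a) = -1/675;  first 6 digits = (1, 0, 4, 0, 3, 1)

v_13(a) = 2 ≥ 1, so the series converges in ℤ_13 to 1/(1 − a) = 1/(1 − 676) = -1/675. Expand this rational in ℤ_13: compute digits iteratively via d_i = x_i mod 13, x_{i+1} = (x_i − d_i)/13. The first 6 digits are (1, 0, 4, 0, 3, 1).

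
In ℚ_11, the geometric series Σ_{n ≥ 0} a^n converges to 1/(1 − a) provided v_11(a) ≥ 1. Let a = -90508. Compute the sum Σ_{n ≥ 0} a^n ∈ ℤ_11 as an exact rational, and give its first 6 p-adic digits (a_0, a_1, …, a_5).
Σ a^n = 1/(1 − a) = 1/90509;  first 6 digits = (1, 0, 0, 9, 4, 10)

v_11(a) = 3 ≥ 1, so the series converges in ℤ_11 to 1/(1 − a) = 1/(1 − (-90508)) = 1/90509. Expand this rational in ℤ_11: compute digits iteratively via d_i = x_i mod 11, x_{i+1} = (x_i − d_i)/11. The first 6 digits are (1, 0, 0, 9, 4, 10).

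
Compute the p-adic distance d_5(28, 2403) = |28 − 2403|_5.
d_5(28, 2403) = 1/125

Step 1 — x − y = 28 − 2403 = -2375. Step 2 — v_5(-2375) = 3 (factor: -2375 = −(5^3 · 19); the sign does not affect v_p). Step 3 — |x − y|_5 = 5^{-3} = 1/125.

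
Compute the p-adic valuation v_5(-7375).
v_5(-7375) = 3

v_5(n) is the largest exponent k such that 5^k divides n. Factor out: -7375 = -5^3 · 59. (Sign doesn't affect v_p.) So v_5(-7375) = 3.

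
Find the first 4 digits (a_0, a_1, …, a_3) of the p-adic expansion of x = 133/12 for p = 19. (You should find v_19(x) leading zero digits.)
(a_0, …, a_3) = (0, 18, 7, 17)

v_19(133/12) = 1, so a_0 = ... = a_0 = 0. Factor out: x = 19^1 · u with u = 7/12 a unit in ℤ_19. Expand u iteratively via a_{v+i} = u_i mod 19, u_{i+1} = (u_i − a_{v+i})/19:
  u_0 = 7/12;  a_1 = 18;  u_1 = (u_0 − 18)/19 = -11/12
  u_1 = -11/12;  a_2 = 7;  u_2 = (u_1 − 7)/19 = -5/12
  u_2 = -5/12;  a_3 = 17;  u_3 = (u_2 − 17)/19 = -11/12
Digits: (0, 18, 7, 17).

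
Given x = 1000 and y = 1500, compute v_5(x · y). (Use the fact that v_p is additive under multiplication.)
v_5(1500000) = 6

v_p(x) = 3 (factor: 1000 = 5^3 · 8); v_p(y) = 3 (factor: 1500 = 5^3 · 12). Additivity: v_p(xy) = v_p(x) + v_p(y) = 3 + 3 = 6. (Direct check: xy = 1500000 = 5^6 · (96).)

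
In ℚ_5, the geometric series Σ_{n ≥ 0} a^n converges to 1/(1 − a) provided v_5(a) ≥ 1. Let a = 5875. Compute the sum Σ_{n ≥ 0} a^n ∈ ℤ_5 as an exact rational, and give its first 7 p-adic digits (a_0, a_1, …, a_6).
Σ a^n = 1/(1 − a) = -1/5874;  first 7 digits = (1, 0, 0, 2, 4, 1, 4)

v_5(a) = 3 ≥ 1, so the series converges in ℤ_5 to 1/(1 − a) = 1/(1 − 5875) = -1/5874. Expand this rational in ℤ_5: compute digits iteratively via d_i = x_i mod 5, x_{i+1} = (x_i − d_i)/5. The first 7 digits are (1, 0, 0, 2, 4, 1, 4).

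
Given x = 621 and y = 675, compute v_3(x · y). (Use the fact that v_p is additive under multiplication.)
v_3(419175) = 6

v_p(x) = 3 (factor: 621 = 3^3 · 23); v_p(y) = 3 (factor: 675 = 3^3 · 25). Additivity: v_p(xy) = v_p(x) + v_p(y) = 3 + 3 = 6. (Direct check: xy = 419175 = 3^6 · (575).)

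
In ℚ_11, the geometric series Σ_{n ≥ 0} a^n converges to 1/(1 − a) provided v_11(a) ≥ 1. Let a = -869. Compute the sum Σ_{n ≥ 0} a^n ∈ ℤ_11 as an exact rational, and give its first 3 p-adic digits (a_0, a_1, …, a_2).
Σ a^n = 1/(1 − a) = 1/870;  first 3 digits = (1, 9, 7)

v_11(a) = 1 ≥ 1, so the series converges in ℤ_11 to 1/(1 − a) = 1/(1 − (-869)) = 1/870. Expand this rational in ℤ_11: compute digits iteratively via d_i = x_i mod 11, x_{i+1} = (x_i − d_i)/11. The first 3 digits are (1, 9, 7).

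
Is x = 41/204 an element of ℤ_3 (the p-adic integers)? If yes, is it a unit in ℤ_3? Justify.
x ∉ ℤ_3 (v_3(x) = -1 < 0)

ℤ_3 = {x ∈ ℚ_3 : v_3(x) ≥ 0} and ℤ_3^× = {x ∈ ℤ_3 : v_3(x) = 0}. Here v_3(41/204) = v_3(num) − v_3(den) = -1; compare against these criteria.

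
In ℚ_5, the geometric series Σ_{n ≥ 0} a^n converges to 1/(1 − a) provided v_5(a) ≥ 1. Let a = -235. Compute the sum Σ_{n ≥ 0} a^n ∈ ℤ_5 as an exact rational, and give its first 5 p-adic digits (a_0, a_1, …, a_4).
Σ a^n = 1/(1 − a) = 1/236;  first 5 digits = (1, 3, 4, 1, 4)

v_5(a) = 1 ≥ 1, so the series converges in ℤ_5 to 1/(1 − a) = 1/(1 − (-235)) = 1/236. Expand this rational in ℤ_5: compute digits iteratively via d_i = x_i mod 5, x_{i+1} = (x_i − d_i)/5. The first 5 digits are (1, 3, 4, 1, 4).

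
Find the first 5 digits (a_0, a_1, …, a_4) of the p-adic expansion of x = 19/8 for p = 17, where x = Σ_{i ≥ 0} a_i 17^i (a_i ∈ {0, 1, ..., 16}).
(a_0, …, a_4) = (13, 10, 10, 10, 10)

v_17(19/8) = 0 (numerator and denominator both coprime to 17), so x ∈ ℤ_17^×. Compute digits iteratively via a_i = x_i mod 17, x_{i+1} = (x_i − a_i)/17, with x_0 = x:
  x_0 = 19/8;  a_0 = 13;  x_1 = (x_0 − 13)/17 = -5/8
  x_1 = -5/8;  a_1 = 10;  x_2 = (x_1 − 10)/17 = -5/8
  x_2 = -5/8;  a_2 = 10;  x_3 = (x_2 − 10)/17 = -5/8
  x_3 = -5/8;  a_3 = 10;  x_4 = (x_3 − 10)/17 = -5/8
  x_4 = -5/8;  a_4 = 10;  x_5 = (x_4 − 10)/17 = -5/8
Digits: (13, 10, 10, 10, 10).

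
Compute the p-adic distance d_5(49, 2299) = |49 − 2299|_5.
d_5(49, 2299) = 1/125

Step 1 — x − y = 49 − 2299 = -2250. Step 2 — v_5(-2250) = 3 (factor: -2250 = −(5^3 · 18); the sign does not affect v_p). Step 3 — |x − y|_5 = 5^{-3} = 1/125.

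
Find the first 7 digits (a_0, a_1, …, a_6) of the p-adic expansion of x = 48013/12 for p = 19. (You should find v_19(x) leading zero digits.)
(a_0, …, a_6) = (0, 0, 0, 18, 7, 17, 7)

v_19(48013/12) = 3, so a_0 = ... = a_2 = 0. Factor out: x = 19^3 · u with u = 7/12 a unit in ℤ_19. Expand u iteratively via a_{v+i} = u_i mod 19, u_{i+1} = (u_i − a_{v+i})/19:
  u_0 = 7/12;  a_3 = 18;  u_1 = (u_0 − 18)/19 = -11/12
  u_1 = -11/12;  a_4 = 7;  u_2 = (u_1 − 7)/19 = -5/12
  u_2 = -5/12;  a_5 = 17;  u_3 = (u_2 − 17)/19 = -11/12
  u_3 = -11/12;  a_6 = 7;  u_4 = (u_3 − 7)/19 = -5/12
Digits: (0, 0, 0, 18, 7, 17, 7).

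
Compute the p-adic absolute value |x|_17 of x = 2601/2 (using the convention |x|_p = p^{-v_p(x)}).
|2601/2|_17 = 1/289

Step 1 — compute v_17(x) by factoring powers of 17 out of the numerator and denominator: v_17(2601/2) = 2. Step 2 — apply |x|_p = p^{-v_p(x)} = 17^{-2} = 1/289.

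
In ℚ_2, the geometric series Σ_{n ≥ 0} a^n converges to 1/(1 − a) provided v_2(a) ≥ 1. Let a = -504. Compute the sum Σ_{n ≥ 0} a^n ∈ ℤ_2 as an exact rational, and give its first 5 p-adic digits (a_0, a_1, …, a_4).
Σ a^n = 1/(1 − a) = 1/505;  first 5 digits = (1, 0, 0, 1, 0)

v_2(a) = 3 ≥ 1, so the series converges in ℤ_2 to 1/(1 − a) = 1/(1 − (-504)) = 1/505. Expand this rational in ℤ_2: compute digits iteratively via d_i = x_i mod 2, x_{i+1} = (x_i − d_i)/2. The first 5 digits are (1, 0, 0, 1, 0).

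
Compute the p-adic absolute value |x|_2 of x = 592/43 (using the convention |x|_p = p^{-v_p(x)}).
|592/43|_2 = 1/16

Step 1 — compute v_2(x) by factoring powers of 2 out of the numerator and denominator: v_2(592/43) = 4. Step 2 — apply |x|_p = p^{-v_p(x)} = 2^{-4} = 1/16.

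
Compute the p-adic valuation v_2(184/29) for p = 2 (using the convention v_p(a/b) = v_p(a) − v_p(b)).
v_2(184/29) = 3

Factor powers of 2 from the numerator and denominator of the reduced fraction: 184 = 2^3 · 23 and 29 = 2^0 · 29. Apply v_p(a/b) = v_p(a) − v_p(b): v_2(184/29) = 3 − 0 = 3.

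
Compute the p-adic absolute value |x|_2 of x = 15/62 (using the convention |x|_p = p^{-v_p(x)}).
|15/62|_2 = 2

Step 1 — compute v_2(x) by factoring powers of 2 out of the numerator and denominator: v_2(15/62) = -1. Step 2 — apply |x|_p = p^{-v_p(x)} = 2^{1} = 2.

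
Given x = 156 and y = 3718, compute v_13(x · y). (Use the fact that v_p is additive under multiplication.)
v_13(580008) = 3

v_p(x) = 1 (factor: 156 = 13^1 · 12); v_p(y) = 2 (factor: 3718 = 13^2 · 22). Additivity: v_p(xy) = v_p(x) + v_p(y) = 1 + 2 = 3. (Direct check: xy = 580008 = 13^3 · (264).)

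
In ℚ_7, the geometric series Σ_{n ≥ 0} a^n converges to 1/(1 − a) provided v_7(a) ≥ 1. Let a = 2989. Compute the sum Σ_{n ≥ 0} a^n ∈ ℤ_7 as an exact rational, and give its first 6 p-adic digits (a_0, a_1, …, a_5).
Σ a^n = 1/(1 − a) = -1/2988;  first 6 digits = (1, 0, 5, 1, 5, 6)

v_7(a) = 2 ≥ 1, so the series converges in ℤ_7 to 1/(1 − a) = 1/(1 − 2989) = -1/2988. Expand this rational in ℤ_7: compute digits iteratively via d_i = x_i mod 7, x_{i+1} = (x_i − d_i)/7. The first 6 digits are (1, 0, 5, 1, 5, 6).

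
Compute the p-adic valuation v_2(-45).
v_2(-45) = 0

v_2(n) is the largest exponent k such that 2^k divides n. Factor out: -45 = -2^0 · 45. (Sign doesn't affect v_p.) So v_2(-45) = 0.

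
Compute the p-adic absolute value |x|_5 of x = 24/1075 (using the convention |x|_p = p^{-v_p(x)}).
|24/1075|_5 = 25

Step 1 — compute v_5(x) by factoring powers of 5 out of the numerator and denominator: v_5(24/1075) = -2. Step 2 — apply |x|_p = p^{-v_p(x)} = 5^{2} = 25.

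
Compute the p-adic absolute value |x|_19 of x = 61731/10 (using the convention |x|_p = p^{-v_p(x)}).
|61731/10|_19 = 1/6859

Step 1 — compute v_19(x) by factoring powers of 19 out of the numerator and denominator: v_19(61731/10) = 3. Step 2 — apply |x|_p = p^{-v_p(x)} = 19^{-3} = 1/6859.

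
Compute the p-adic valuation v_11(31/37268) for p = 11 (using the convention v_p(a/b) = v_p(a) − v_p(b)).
v_11(31/37268) = -3

Factor powers of 11 from the numerator and denominator of the reduced fraction: 31 = 11^0 · 31 and 37268 = 11^3 · 28. Apply v_p(a/b) = v_p(a) − v_p(b): v_11(31/37268) = 0 − 3 = -3.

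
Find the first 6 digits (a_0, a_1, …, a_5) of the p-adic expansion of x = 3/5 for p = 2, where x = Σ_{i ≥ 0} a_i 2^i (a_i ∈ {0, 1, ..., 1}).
(a_0, …, a_5) = (1, 1, 1, 0, 0, 1)

v_2(3/5) = 0 (numerator and denominator both coprime to 2), so x ∈ ℤ_2^×. Compute digits iteratively via a_i = x_i mod 2, x_{i+1} = (x_i − a_i)/2, with x_0 = x:
  x_0 = 3/5;  a_0 = 1;  x_1 = (x_0 − 1)/2 = -1/5
  x_1 = -1/5;  a_1 = 1;  x_2 = (x_1 − 1)/2 = -3/5
  x_2 = -3/5;  a_2 = 1;  x_3 = (x_2 − 1)/2 = -4/5
  x_3 = -4/5;  a_3 = 0;  x_4 = (x_3 − 0)/2 = -2/5
  x_4 = -2/5;  a_4 = 0;  x_5 = (x_4 − 0)/2 = -1/5
  x_5 = -1/5;  a_5 = 1;  x_6 = (x_5 − 1)/2 = -3/5
Digits: (1, 1, 1, 0, 0, 1).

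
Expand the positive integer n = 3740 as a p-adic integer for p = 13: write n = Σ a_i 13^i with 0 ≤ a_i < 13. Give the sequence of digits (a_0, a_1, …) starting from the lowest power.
(a_0, a_1, …) = (9, 1, 9, 1)

Repeated division by 13 gives the digits low-to-high: 3740 = 9 + 1·13^1 + 9·13^2 + 1·13^3. Digit sequence: (9, 1, 9, 1).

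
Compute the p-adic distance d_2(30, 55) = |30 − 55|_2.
d_2(30, 55) = 1

Step 1 — x − y = 30 − 55 = -25. Step 2 — v_2(-25) = 0 (factor: -25 = −(2^0 · 25); the sign does not affect v_p). Step 3 — |x − y|_2 = 2^{0} = 1.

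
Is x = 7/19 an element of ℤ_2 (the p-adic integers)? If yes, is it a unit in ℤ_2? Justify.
x ∈ ℤ_2^× (unit); v_2(x) = 0

ℤ_2 = {x ∈ ℚ_2 : v_2(x) ≥ 0} and ℤ_2^× = {x ∈ ℤ_2 : v_2(x) = 0}. Here v_2(7/19) = v_2(num) − v_2(den) = 0; compare against these criteria.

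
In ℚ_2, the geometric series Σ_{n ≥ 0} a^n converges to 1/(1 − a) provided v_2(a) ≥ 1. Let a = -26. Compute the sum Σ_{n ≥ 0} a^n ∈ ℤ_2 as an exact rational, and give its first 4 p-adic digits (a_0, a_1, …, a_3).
Σ a^n = 1/(1 − a) = 1/27;  first 4 digits = (1, 1, 0, 0)

v_2(a) = 1 ≥ 1, so the series converges in ℤ_2 to 1/(1 − a) = 1/(1 − (-26)) = 1/27. Expand this rational in ℤ_2: compute digits iteratively via d_i = x_i mod 2, x_{i+1} = (x_i − d_i)/2. The first 4 digits are (1, 1, 0, 0).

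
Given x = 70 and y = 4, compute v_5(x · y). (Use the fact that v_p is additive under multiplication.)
v_5(280) = 1

v_p(x) = 1 (factor: 70 = 5^1 · 14); v_p(y) = 0 (factor: 4 = 5^0 · 4). Additivity: v_p(xy) = v_p(x) + v_p(y) = 1 + 0 = 1. (Direct check: xy = 280 = 5^1 · (56).)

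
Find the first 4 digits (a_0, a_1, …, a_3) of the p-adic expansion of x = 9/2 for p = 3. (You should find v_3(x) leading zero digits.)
(a_0, …, a_3) = (0, 0, 2, 1)

v_3(9/2) = 2, so a_0 = ... = a_1 = 0. Factor out: x = 3^2 · u with u = 1/2 a unit in ℤ_3. Expand u iteratively via a_{v+i} = u_i mod 3, u_{i+1} = (u_i − a_{v+i})/3:
  u_0 = 1/2;  a_2 = 2;  u_1 = (u_0 − 2)/3 = -1/2
  u_1 = -1/2;  a_3 = 1;  u_2 = (u_1 − 1)/3 = -1/2
Digits: (0, 0, 2, 1).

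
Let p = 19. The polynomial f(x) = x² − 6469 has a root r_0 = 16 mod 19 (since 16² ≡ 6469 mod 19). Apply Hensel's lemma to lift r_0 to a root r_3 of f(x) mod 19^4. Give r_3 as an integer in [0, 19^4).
r_3 = 129121 (mod 130321)

Hensel's recurrence: r_{i+1} = r_i − f(r_i)·(f′(r_i))^{-1} mod 19^{i+2}, with f′(x) = 2x. Iterate:
  r_0 = 16 (mod 19)
  r_1 = 244 (mod 361)
  r_2 = 5659 (mod 6859)
  r_3 = 129121 (mod 130321)
Final: r_3 = 129121, and one checks f(r_3) ≡ 0 mod 19^4.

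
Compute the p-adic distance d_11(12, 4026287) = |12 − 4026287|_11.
d_11(12, 4026287) = 1/161051

Step 1 — x − y = 12 − 4026287 = -4026275. Step 2 — v_11(-4026275) = 5 (factor: -4026275 = −(11^5 · 25); the sign does not affect v_p). Step 3 — |x − y|_11 = 11^{-5} = 1/161051.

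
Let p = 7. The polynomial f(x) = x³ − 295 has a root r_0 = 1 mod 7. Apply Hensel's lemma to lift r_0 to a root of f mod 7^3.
r_2 = 99 (mod 343)

Hensel: r_{i+1} = r_i − f(r_i)/f′(r_i) mod 7^{i+2}, where f′(x) = 3x². Iterate:
  r_0 = 1 (mod 7)
  r_1 = 1 (mod 49)
  r_2 = 99 (mod 343)
Final: r = 99 with f(r) ≡ 0 mod 7^3.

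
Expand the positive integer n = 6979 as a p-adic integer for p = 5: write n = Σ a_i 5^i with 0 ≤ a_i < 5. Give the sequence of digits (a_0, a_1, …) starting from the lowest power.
(a_0, a_1, …) = (4, 0, 4, 0, 1, 2)

Repeated division by 5 gives the digits low-to-high: 6979 = 4 + 4·5^2 + 1·5^4 + 2·5^5. Digit sequence: (4, 0, 4, 0, 1, 2).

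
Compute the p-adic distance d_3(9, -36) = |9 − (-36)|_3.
d_3(9, -36) = 1/9

Step 1 — x − y = 9 − (-36) = 45. Step 2 — v_3(45) = 2 (factor: 45 = (3^2 · 5); the sign does not affect v_p). Step 3 — |x − y|_3 = 3^{-2} = 1/9.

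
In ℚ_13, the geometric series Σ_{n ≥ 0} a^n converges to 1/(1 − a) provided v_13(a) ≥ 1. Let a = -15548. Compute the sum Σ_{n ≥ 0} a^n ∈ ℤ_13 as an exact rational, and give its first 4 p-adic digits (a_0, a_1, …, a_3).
Σ a^n = 1/(1 − a) = 1/15549;  first 4 digits = (1, 0, 12, 5)

v_13(a) = 2 ≥ 1, so the series converges in ℤ_13 to 1/(1 − a) = 1/(1 − (-15548)) = 1/15549. Expand this rational in ℤ_13: compute digits iteratively via d_i = x_i mod 13, x_{i+1} = (x_i − d_i)/13. The first 4 digits are (1, 0, 12, 5).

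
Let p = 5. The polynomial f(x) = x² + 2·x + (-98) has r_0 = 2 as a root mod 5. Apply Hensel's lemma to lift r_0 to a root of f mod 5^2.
r_1 = 17 (mod 25)

Hensel: r_{i+1} = r_i − f(r_i)·(f′(r_i))^{-1} mod 5^{i+2}, f′(x) = 2x + 2. Iterate:
  r_0 = 2 (mod 5)
  r_1 = 17 (mod 25)
Final: r = 17 satisfies f(r) ≡ 0 mod 5^2.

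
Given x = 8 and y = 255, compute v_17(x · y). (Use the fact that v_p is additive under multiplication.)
v_17(2040) = 1

v_p(x) = 0 (factor: 8 = 17^0 · 8); v_p(y) = 1 (factor: 255 = 17^1 · 15). Additivity: v_p(xy) = v_p(x) + v_p(y) = 0 + 1 = 1. (Direct check: xy = 2040 = 17^1 · (120).)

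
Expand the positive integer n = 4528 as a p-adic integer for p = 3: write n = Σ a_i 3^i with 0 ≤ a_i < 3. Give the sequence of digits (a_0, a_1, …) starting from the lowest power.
(a_0, a_1, …) = (1, 0, 2, 2, 1, 0, 0, 2)

Repeated division by 3 gives the digits low-to-high: 4528 = 1 + 2·3^2 + 2·3^3 + 1·3^4 + 2·3^7. Digit sequence: (1, 0, 2, 2, 1, 0, 0, 2).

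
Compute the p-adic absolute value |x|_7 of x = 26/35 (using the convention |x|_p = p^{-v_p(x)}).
|26/35|_7 = 7

Step 1 — compute v_7(x) by factoring powers of 7 out of the numerator and denominator: v_7(26/35) = -1. Step 2 — apply |x|_p = p^{-v_p(x)} = 7^{1} = 7.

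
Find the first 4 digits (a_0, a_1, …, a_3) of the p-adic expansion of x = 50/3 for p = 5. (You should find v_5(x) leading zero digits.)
(a_0, …, a_3) = (0, 0, 4, 1)

v_5(50/3) = 2, so a_0 = ... = a_1 = 0. Factor out: x = 5^2 · u with u = 2/3 a unit in ℤ_5. Expand u iteratively via a_{v+i} = u_i mod 5, u_{i+1} = (u_i − a_{v+i})/5:
  u_0 = 2/3;  a_2 = 4;  u_1 = (u_0 − 4)/5 = -2/3
  u_1 = -2/3;  a_3 = 1;  u_2 = (u_1 − 1)/5 = -1/3
Digits: (0, 0, 4, 1).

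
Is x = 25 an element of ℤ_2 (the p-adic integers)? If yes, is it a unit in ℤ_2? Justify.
x ∈ ℤ_2^× (unit); v_2(x) = 0

ℤ_2 = {x ∈ ℚ_2 : v_2(x) ≥ 0} and ℤ_2^× = {x ∈ ℤ_2 : v_2(x) = 0}. Here v_2(25) = v_2(num) − v_2(den) = 0; compare against these criteria.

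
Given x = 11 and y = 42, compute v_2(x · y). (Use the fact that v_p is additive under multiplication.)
v_2(462) = 1

v_p(x) = 0 (factor: 11 = 2^0 · 11); v_p(y) = 1 (factor: 42 = 2^1 · 21). Additivity: v_p(xy) = v_p(x) + v_p(y) = 0 + 1 = 1. (Direct check: xy = 462 = 2^1 · (231).)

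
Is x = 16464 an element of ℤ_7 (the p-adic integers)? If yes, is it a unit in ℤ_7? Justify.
x ∈ ℤ_7 but not a unit; v_7(x) = 3 > 0

ℤ_7 = {x ∈ ℚ_7 : v_7(x) ≥ 0} and ℤ_7^× = {x ∈ ℤ_7 : v_7(x) = 0}. Here v_7(16464) = v_7(num) − v_7(den) = 3; compare against these criteria.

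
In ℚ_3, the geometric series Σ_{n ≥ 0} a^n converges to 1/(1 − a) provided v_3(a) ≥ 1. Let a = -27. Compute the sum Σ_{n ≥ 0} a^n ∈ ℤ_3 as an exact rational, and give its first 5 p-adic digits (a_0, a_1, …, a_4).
Σ a^n = 1/(1 − a) = 1/28;  first 5 digits = (1, 0, 0, 2, 2)

v_3(a) = 3 ≥ 1, so the series converges in ℤ_3 to 1/(1 − a) = 1/(1 − (-27)) = 1/28. Expand this rational in ℤ_3: compute digits iteratively via d_i = x_i mod 3, x_{i+1} = (x_i − d_i)/3. The first 5 digits are (1, 0, 0, 2, 2).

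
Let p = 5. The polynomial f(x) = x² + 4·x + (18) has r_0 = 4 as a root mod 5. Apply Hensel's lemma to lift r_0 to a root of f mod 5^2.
r_1 = 4 (mod 25)

Hensel: r_{i+1} = r_i − f(r_i)·(f′(r_i))^{-1} mod 5^{i+2}, f′(x) = 2x + 4. Iterate:
  r_0 = 4 (mod 5)
  r_1 = 4 (mod 25)
Final: r = 4 satisfies f(r) ≡ 0 mod 5^2.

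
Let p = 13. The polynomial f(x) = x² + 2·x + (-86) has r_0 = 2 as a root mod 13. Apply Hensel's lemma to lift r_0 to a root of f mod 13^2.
r_1 = 15 (mod 169)

Hensel: r_{i+1} = r_i − f(r_i)·(f′(r_i))^{-1} mod 13^{i+2}, f′(x) = 2x + 2. Iterate:
  r_0 = 2 (mod 13)
  r_1 = 15 (mod 169)
Final: r = 15 satisfies f(r) ≡ 0 mod 13^2.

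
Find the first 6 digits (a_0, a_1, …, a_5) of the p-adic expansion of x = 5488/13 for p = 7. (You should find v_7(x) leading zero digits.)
(a_0, …, a_5) = (0, 0, 0, 5, 0, 1)

v_7(5488/13) = 3, so a_0 = ... = a_2 = 0. Factor out: x = 7^3 · u with u = 16/13 a unit in ℤ_7. Expand u iteratively via a_{v+i} = u_i mod 7, u_{i+1} = (u_i − a_{v+i})/7:
  u_0 = 16/13;  a_3 = 5;  u_1 = (u_0 − 5)/7 = -7/13
  u_1 = -7/13;  a_4 = 0;  u_2 = (u_1 − 0)/7 = -1/13
  u_2 = -1/13;  a_5 = 1;  u_3 = (u_2 − 1)/7 = -2/13
Digits: (0, 0, 0, 5, 0, 1).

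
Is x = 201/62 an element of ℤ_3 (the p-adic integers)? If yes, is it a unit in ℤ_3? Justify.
x ∈ ℤ_3 but not a unit; v_3(x) = 1 > 0

ℤ_3 = {x ∈ ℚ_3 : v_3(x) ≥ 0} and ℤ_3^× = {x ∈ ℤ_3 : v_3(x) = 0}. Here v_3(201/62) = v_3(num) − v_3(den) = 1; compare against these criteria.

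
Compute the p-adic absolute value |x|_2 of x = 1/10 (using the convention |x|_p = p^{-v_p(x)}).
|1/10|_2 = 2

Step 1 — compute v_2(x) by factoring powers of 2 out of the numerator and denominator: v_2(1/10) = -1. Step 2 — apply |x|_p = p^{-v_p(x)} = 2^{1} = 2.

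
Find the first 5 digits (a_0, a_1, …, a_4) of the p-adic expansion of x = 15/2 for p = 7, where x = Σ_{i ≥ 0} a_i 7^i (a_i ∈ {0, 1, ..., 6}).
(a_0, …, a_4) = (4, 4, 3, 3, 3)

v_7(15/2) = 0 (numerator and denominator both coprime to 7), so x ∈ ℤ_7^×. Compute digits iteratively via a_i = x_i mod 7, x_{i+1} = (x_i − a_i)/7, with x_0 = x:
  x_0 = 15/2;  a_0 = 4;  x_1 = (x_0 − 4)/7 = 1/2
  x_1 = 1/2;  a_1 = 4;  x_2 = (x_1 − 4)/7 = -1/2
  x_2 = -1/2;  a_2 = 3;  x_3 = (x_2 − 3)/7 = -1/2
  x_3 = -1/2;  a_3 = 3;  x_4 = (x_3 − 3)/7 = -1/2
  x_4 = -1/2;  a_4 = 3;  x_5 = (x_4 − 3)/7 = -1/2
Digits: (4, 4, 3, 3, 3).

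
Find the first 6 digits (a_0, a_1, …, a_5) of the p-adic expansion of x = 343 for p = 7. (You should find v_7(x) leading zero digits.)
(a_0, …, a_5) = (0, 0, 0, 1, 0, 0)

v_7(343) = 3, so a_0 = ... = a_2 = 0. Factor out: x = 7^3 · u with u = 1 a unit in ℤ_7. Expand u iteratively via a_{v+i} = u_i mod 7, u_{i+1} = (u_i − a_{v+i})/7:
  u_0 = 1;  a_3 = 1;  u_1 = (u_0 − 1)/7 = 0
  u_1 = 0;  a_4 = 0;  u_2 = (u_1 − 0)/7 = 0
  u_2 = 0;  a_5 = 0;  u_3 = (u_2 − 0)/7 = 0
Digits: (0, 0, 0, 1, 0, 0).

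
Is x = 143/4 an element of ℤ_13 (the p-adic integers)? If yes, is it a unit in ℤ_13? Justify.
x ∈ ℤ_13 but not a unit; v_13(x) = 1 > 0

ℤ_13 = {x ∈ ℚ_13 : v_13(x) ≥ 0} and ℤ_13^× = {x ∈ ℤ_13 : v_13(x) = 0}. Here v_13(143/4) = v_13(num) − v_13(den) = 1; compare against these criteria.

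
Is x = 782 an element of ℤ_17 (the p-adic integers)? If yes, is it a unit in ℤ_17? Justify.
x ∈ ℤ_17 but not a unit; v_17(x) = 1 > 0

ℤ_17 = {x ∈ ℚ_17 : v_17(x) ≥ 0} and ℤ_17^× = {x ∈ ℤ_17 : v_17(x) = 0}. Here v_17(782) = v_17(num) − v_17(den) = 1; compare against these criteria.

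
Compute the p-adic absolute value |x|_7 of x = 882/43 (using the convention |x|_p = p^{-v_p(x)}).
|882/43|_7 = 1/49

Step 1 — compute v_7(x) by factoring powers of 7 out of the numerator and denominator: v_7(882/43) = 2. Step 2 — apply |x|_p = p^{-v_p(x)} = 7^{-2} = 1/49.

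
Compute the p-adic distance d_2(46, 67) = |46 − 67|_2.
d_2(46, 67) = 1

Step 1 — x − y = 46 − 67 = -21. Step 2 — v_2(-21) = 0 (factor: -21 = −(2^0 · 21); the sign does not affect v_p). Step 3 — |x − y|_2 = 2^{0} = 1.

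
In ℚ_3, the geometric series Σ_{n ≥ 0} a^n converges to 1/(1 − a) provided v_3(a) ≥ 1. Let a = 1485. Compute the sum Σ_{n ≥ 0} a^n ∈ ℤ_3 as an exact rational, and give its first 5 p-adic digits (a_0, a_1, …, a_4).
Σ a^n = 1/(1 − a) = -1/1484;  first 5 digits = (1, 0, 0, 1, 0)

v_3(a) = 3 ≥ 1, so the series converges in ℤ_3 to 1/(1 − a) = 1/(1 − 1485) = -1/1484. Expand this rational in ℤ_3: compute digits iteratively via d_i = x_i mod 3, x_{i+1} = (x_i − d_i)/3. The first 5 digits are (1, 0, 0, 1, 0).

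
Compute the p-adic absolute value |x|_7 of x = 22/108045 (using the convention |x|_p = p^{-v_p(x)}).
|22/108045|_7 = 2401

Step 1 — compute v_7(x) by factoring powers of 7 out of the numerator and denominator: v_7(22/108045) = -4. Step 2 — apply |x|_p = p^{-v_p(x)} = 7^{4} = 2401.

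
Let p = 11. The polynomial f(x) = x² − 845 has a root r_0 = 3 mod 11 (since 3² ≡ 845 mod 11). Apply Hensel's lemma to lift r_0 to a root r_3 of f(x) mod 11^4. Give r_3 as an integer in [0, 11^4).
r_3 = 2280 (mod 14641)

Hensel's recurrence: r_{i+1} = r_i − f(r_i)·(f′(r_i))^{-1} mod 11^{i+2}, with f′(x) = 2x. Iterate:
  r_0 = 3 (mod 11)
  r_1 = 102 (mod 121)
  r_2 = 949 (mod 1331)
  r_3 = 2280 (mod 14641)
Final: r_3 = 2280, and one checks f(r_3) ≡ 0 mod 11^4.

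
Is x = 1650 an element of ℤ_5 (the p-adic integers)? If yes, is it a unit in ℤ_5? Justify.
x ∈ ℤ_5 but not a unit; v_5(x) = 2 > 0

ℤ_5 = {x ∈ ℚ_5 : v_5(x) ≥ 0} and ℤ_5^× = {x ∈ ℤ_5 : v_5(x) = 0}. Here v_5(1650) = v_5(num) − v_5(den) = 2; compare against these criteria.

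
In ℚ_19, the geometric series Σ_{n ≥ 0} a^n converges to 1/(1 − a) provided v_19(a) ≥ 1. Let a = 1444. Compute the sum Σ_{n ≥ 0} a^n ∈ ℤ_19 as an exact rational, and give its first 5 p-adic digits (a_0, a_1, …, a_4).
Σ a^n = 1/(1 − a) = -1/1443;  first 5 digits = (1, 0, 4, 0, 16)

v_19(a) = 2 ≥ 1, so the series converges in ℤ_19 to 1/(1 − a) = 1/(1 − 1444) = -1/1443. Expand this rational in ℤ_19: compute digits iteratively via d_i = x_i mod 19, x_{i+1} = (x_i − d_i)/19. The first 5 digits are (1, 0, 4, 0, 16).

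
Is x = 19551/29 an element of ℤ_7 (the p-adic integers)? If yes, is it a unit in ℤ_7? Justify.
x ∈ ℤ_7 but not a unit; v_7(x) = 3 > 0

ℤ_7 = {x ∈ ℚ_7 : v_7(x) ≥ 0} and ℤ_7^× = {x ∈ ℤ_7 : v_7(x) = 0}. Here v_7(19551/29) = v_7(num) − v_7(den) = 3; compare against these criteria.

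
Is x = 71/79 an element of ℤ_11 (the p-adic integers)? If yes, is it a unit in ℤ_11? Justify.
x ∈ ℤ_11^× (unit); v_11(x) = 0

ℤ_11 = {x ∈ ℚ_11 : v_11(x) ≥ 0} and ℤ_11^× = {x ∈ ℤ_11 : v_11(x) = 0}. Here v_11(71/79) = v_11(num) − v_11(den) = 0; compare against these criteria.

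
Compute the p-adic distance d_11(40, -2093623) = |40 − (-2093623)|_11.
d_11(40, -2093623) = 1/161051

Step 1 — x − y = 40 − (-2093623) = 2093663. Step 2 — v_11(2093663) = 5 (factor: 2093663 = (11^5 · 13); the sign does not affect v_p). Step 3 — |x − y|_11 = 11^{-5} = 1/161051.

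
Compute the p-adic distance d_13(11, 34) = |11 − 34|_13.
d_13(11, 34) = 1

Step 1 — x − y = 11 − 34 = -23. Step 2 — v_13(-23) = 0 (factor: -23 = −(13^0 · 23); the sign does not affect v_p). Step 3 — |x − y|_13 = 13^{0} = 1.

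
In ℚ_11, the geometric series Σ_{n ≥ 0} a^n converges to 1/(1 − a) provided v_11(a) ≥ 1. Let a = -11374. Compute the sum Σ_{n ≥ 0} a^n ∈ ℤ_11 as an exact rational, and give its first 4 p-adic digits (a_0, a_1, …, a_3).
Σ a^n = 1/(1 − a) = 1/11375;  first 4 digits = (1, 0, 5, 2)

v_11(a) = 2 ≥ 1, so the series converges in ℤ_11 to 1/(1 − a) = 1/(1 − (-11374)) = 1/11375. Expand this rational in ℤ_11: compute digits iteratively via d_i = x_i mod 11, x_{i+1} = (x_i − d_i)/11. The first 4 digits are (1, 0, 5, 2).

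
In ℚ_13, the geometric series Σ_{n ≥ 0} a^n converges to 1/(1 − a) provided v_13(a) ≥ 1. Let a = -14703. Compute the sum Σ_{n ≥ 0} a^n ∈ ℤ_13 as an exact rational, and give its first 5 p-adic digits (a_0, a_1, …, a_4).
Σ a^n = 1/(1 − a) = 1/14704;  first 5 digits = (1, 0, 4, 6, 2)

v_13(a) = 2 ≥ 1, so the series converges in ℤ_13 to 1/(1 − a) = 1/(1 − (-14703)) = 1/14704. Expand this rational in ℤ_13: compute digits iteratively via d_i = x_i mod 13, x_{i+1} = (x_i − d_i)/13. The first 5 digits are (1, 0, 4, 6, 2).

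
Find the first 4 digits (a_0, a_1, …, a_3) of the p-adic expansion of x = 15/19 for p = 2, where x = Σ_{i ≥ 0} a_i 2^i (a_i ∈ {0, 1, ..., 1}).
(a_0, …, a_3) = (1, 0, 1, 0)

v_2(15/19) = 0 (numerator and denominator both coprime to 2), so x ∈ ℤ_2^×. Compute digits iteratively via a_i = x_i mod 2, x_{i+1} = (x_i − a_i)/2, with x_0 = x:
  x_0 = 15/19;  a_0 = 1;  x_1 = (x_0 − 1)/2 = -2/19
  x_1 = -2/19;  a_1 = 0;  x_2 = (x_1 − 0)/2 = -1/19
  x_2 = -1/19;  a_2 = 1;  x_3 = (x_2 − 1)/2 = -10/19
  x_3 = -10/19;  a_3 = 0;  x_4 = (x_3 − 0)/2 = -5/19
Digits: (1, 0, 1, 0).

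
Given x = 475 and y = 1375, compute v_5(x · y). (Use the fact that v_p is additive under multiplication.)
v_5(653125) = 5

v_p(x) = 2 (factor: 475 = 5^2 · 19); v_p(y) = 3 (factor: 1375 = 5^3 · 11). Additivity: v_p(xy) = v_p(x) + v_p(y) = 2 + 3 = 5. (Direct check: xy = 653125 = 5^5 · (209).)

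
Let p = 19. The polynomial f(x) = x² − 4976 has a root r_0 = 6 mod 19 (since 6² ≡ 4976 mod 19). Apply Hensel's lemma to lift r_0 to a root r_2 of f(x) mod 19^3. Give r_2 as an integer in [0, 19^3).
r_2 = 1982 (mod 6859)

Hensel's recurrence: r_{i+1} = r_i − f(r_i)·(f′(r_i))^{-1} mod 19^{i+2}, with f′(x) = 2x. Iterate:
  r_0 = 6 (mod 19)
  r_1 = 177 (mod 361)
  r_2 = 1982 (mod 6859)
Final: r_2 = 1982, and one checks f(r_2) ≡ 0 mod 19^3.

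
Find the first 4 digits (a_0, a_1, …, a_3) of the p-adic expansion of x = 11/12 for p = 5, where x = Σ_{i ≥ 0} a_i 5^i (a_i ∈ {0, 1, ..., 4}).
(a_0, …, a_3) = (3, 0, 2, 0)

v_5(11/12) = 0 (numerator and denominator both coprime to 5), so x ∈ ℤ_5^×. Compute digits iteratively via a_i = x_i mod 5, x_{i+1} = (x_i − a_i)/5, with x_0 = x:
  x_0 = 11/12;  a_0 = 3;  x_1 = (x_0 − 3)/5 = -5/12
  x_1 = -5/12;  a_1 = 0;  x_2 = (x_1 − 0)/5 = -1/12
  x_2 = -1/12;  a_2 = 2;  x_3 = (x_2 − 2)/5 = -5/12
  x_3 = -5/12;  a_3 = 0;  x_4 = (x_3 − 0)/5 = -1/12
Digits: (3, 0, 2, 0).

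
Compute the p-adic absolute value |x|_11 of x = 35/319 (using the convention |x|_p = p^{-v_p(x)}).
|35/319|_11 = 11

Step 1 — compute v_11(x) by factoring powers of 11 out of the numerator and denominator: v_11(35/319) = -1. Step 2 — apply |x|_p = p^{-v_p(x)} = 11^{1} = 11.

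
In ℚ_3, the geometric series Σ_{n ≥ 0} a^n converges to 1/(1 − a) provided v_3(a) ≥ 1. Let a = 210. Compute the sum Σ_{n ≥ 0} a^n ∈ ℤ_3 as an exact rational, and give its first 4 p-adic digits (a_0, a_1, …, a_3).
Σ a^n = 1/(1 − a) = -1/209;  first 4 digits = (1, 1, 0, 1)

v_3(a) = 1 ≥ 1, so the series converges in ℤ_3 to 1/(1 − a) = 1/(1 − 210) = -1/209. Expand this rational in ℤ_3: compute digits iteratively via d_i = x_i mod 3, x_{i+1} = (x_i − d_i)/3. The first 4 digits are (1, 1, 0, 1).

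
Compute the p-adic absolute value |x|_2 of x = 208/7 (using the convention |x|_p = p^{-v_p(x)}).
|208/7|_2 = 1/16

Step 1 — compute v_2(x) by factoring powers of 2 out of the numerator and denominator: v_2(208/7) = 4. Step 2 — apply |x|_p = p^{-v_p(x)} = 2^{-4} = 1/16.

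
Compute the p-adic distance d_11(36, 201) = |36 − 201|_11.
d_11(36, 201) = 1/11

Step 1 — x − y = 36 − 201 = -165. Step 2 — v_11(-165) = 1 (factor: -165 = −(11^1 · 15); the sign does not affect v_p). Step 3 — |x − y|_11 = 11^{-1} = 1/11.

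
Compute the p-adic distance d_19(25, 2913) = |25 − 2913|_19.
d_19(25, 2913) = 1/361

Step 1 — x − y = 25 − 2913 = -2888. Step 2 — v_19(-2888) = 2 (factor: -2888 = −(19^2 · 8); the sign does not affect v_p). Step 3 — |x − y|_19 = 19^{-2} = 1/361.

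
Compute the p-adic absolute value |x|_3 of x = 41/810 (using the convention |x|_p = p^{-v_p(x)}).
|41/810|_3 = 81

Step 1 — compute v_3(x) by factoring powers of 3 out of the numerator and denominator: v_3(41/810) = -4. Step 2 — apply |x|_p = p^{-v_p(x)} = 3^{4} = 81.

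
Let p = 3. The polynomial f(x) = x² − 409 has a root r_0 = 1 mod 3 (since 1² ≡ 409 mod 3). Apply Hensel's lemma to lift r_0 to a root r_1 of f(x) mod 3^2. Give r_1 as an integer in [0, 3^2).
r_1 = 7 (mod 9)

Hensel's recurrence: r_{i+1} = r_i − f(r_i)·(f′(r_i))^{-1} mod 3^{i+2}, with f′(x) = 2x. Iterate:
  r_0 = 1 (mod 3)
  r_1 = 7 (mod 9)
Final: r_1 = 7, and one checks f(r_1) ≡ 0 mod 3^2.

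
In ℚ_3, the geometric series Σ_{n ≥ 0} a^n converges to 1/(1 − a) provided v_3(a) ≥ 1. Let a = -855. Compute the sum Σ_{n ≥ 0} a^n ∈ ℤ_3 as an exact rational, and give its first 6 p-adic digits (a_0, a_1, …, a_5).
Σ a^n = 1/(1 − a) = 1/856;  first 6 digits = (1, 0, 1, 1, 2, 1)

v_3(a) = 2 ≥ 1, so the series converges in ℤ_3 to 1/(1 − a) = 1/(1 − (-855)) = 1/856. Expand this rational in ℤ_3: compute digits iteratively via d_i = x_i mod 3, x_{i+1} = (x_i − d_i)/3. The first 6 digits are (1, 0, 1, 1, 2, 1).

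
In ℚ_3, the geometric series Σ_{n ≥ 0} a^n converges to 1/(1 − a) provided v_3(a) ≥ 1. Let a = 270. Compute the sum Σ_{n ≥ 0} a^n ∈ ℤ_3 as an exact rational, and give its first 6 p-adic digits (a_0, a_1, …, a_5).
Σ a^n = 1/(1 − a) = -1/269;  first 6 digits = (1, 0, 0, 1, 0, 1)

v_3(a) = 3 ≥ 1, so the series converges in ℤ_3 to 1/(1 − a) = 1/(1 − 270) = -1/269. Expand this rational in ℤ_3: compute digits iteratively via d_i = x_i mod 3, x_{i+1} = (x_i − d_i)/3. The first 6 digits are (1, 0, 0, 1, 0, 1).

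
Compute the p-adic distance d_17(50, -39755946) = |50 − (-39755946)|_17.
d_17(50, -39755946) = 1/1419857

Step 1 — x − y = 50 − (-39755946) = 39755996. Step 2 — v_17(39755996) = 5 (factor: 39755996 = (17^5 · 28); the sign does not affect v_p). Step 3 — |x − y|_17 = 17^{-5} = 1/1419857.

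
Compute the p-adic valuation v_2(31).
v_2(31) = 0

v_2(n) is the largest exponent k such that 2^k divides n. Factor out: 31 = 2^0 · 31. (Sign doesn't affect v_p.) So v_2(31) = 0.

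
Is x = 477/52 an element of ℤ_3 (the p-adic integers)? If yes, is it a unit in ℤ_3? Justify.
x ∈ ℤ_3 but not a unit; v_3(x) = 2 > 0

ℤ_3 = {x ∈ ℚ_3 : v_3(x) ≥ 0} and ℤ_3^× = {x ∈ ℤ_3 : v_3(x) = 0}. Here v_3(477/52) = v_3(num) − v_3(den) = 2; compare against these criteria.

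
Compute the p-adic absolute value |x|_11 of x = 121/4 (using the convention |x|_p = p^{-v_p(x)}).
|121/4|_11 = 1/121

Step 1 — compute v_11(x) by factoring powers of 11 out of the numerator and denominator: v_11(121/4) = 2. Step 2 — apply |x|_p = p^{-v_p(x)} = 11^{-2} = 1/121.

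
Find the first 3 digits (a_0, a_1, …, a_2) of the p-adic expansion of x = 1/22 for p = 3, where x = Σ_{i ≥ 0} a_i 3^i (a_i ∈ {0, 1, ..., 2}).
(a_0, …, a_2) = (1, 2, 1)

v_3(1/22) = 0 (numerator and denominator both coprime to 3), so x ∈ ℤ_3^×. Compute digits iteratively via a_i = x_i mod 3, x_{i+1} = (x_i − a_i)/3, with x_0 = x:
  x_0 = 1/22;  a_0 = 1;  x_1 = (x_0 − 1)/3 = -7/22
  x_1 = -7/22;  a_1 = 2;  x_2 = (x_1 − 2)/3 = -17/22
  x_2 = -17/22;  a_2 = 1;  x_3 = (x_2 − 1)/3 = -13/22
Digits: (1, 2, 1).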